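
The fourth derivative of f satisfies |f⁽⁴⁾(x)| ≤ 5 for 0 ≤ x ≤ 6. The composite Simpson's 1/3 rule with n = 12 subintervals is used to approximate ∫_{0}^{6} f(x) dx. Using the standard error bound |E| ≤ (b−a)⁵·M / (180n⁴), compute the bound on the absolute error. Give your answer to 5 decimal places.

|E| ≤ (6)⁵·5 / (180·12⁴) = 38880/3732480 = 0.01042.

0.01042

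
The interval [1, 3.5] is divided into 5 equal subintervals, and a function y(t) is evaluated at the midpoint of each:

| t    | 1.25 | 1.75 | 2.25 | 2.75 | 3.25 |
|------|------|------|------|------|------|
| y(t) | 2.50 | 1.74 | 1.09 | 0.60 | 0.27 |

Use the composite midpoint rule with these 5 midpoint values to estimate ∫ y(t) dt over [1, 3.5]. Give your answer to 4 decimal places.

h = 0.5, n = 5.
h·[y(m₁) + y(m₂) + y(m₃) + y(m₄) + y(m₅)] = 0.5·(6.20) = 3.1000.

3.1000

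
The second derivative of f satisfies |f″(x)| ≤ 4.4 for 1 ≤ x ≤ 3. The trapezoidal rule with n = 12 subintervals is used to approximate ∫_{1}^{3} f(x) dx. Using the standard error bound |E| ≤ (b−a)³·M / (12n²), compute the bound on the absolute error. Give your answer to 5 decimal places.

0.02037

|E| ≤ (2)³·4.4 / (12·12²) = 35.2/1728 = 0.02037.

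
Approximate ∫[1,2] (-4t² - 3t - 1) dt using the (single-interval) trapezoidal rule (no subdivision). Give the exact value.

T = (b−a)/2 · [f(1) + f(2)] = 0.5·[(-8) + (-23)] = -15.5.

-15.5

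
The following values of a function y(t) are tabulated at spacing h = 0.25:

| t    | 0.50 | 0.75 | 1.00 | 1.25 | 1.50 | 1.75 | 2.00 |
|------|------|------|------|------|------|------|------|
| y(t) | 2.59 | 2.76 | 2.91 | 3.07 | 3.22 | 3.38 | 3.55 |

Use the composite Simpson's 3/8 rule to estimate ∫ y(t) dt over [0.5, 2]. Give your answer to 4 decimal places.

h = 0.25, n = 6.
(3h/8)·[y₀ + 3y₁ + 3y₂ + 2y₃ + 3y₄ + 3y₅ + y₆] = 0.09375·(49.09) = 4.6022.

4.6022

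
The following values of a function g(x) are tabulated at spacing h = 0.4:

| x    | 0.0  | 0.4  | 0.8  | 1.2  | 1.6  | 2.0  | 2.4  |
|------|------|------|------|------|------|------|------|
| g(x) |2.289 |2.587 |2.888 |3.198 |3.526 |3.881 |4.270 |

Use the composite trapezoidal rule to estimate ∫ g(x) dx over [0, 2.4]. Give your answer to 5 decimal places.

7.74380

h = 0.4, n = 6.
(h/2)·[y₀ + 2y₁ + 2y₂ + 2y₃ + 2y₄ + 2y₅ + y₆] = 0.2·(38.719) = 7.74380.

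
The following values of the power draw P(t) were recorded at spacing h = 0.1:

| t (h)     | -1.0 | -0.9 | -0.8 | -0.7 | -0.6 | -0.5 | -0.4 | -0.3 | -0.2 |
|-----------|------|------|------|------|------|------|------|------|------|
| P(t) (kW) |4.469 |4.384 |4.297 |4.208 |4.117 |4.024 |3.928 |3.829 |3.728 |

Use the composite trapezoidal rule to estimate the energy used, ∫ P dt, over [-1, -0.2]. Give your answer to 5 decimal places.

h = 0.1, n = 8.
(h/2)·[y₀ + 2y₁ + 2y₂ + 2y₃ + 2y₄ + 2y₅ + 2y₆ + 2y₇ + y₈] = 0.05·(65.771) = 3.28855.

3.28855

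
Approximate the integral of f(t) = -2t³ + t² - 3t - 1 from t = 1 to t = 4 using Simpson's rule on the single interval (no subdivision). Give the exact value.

S = (b−a)/6 · [f(1) + 4f(2.5) + f(4)] = 0.5·[(-5) + 4·(-33.5) + (-125)] = -132.

-132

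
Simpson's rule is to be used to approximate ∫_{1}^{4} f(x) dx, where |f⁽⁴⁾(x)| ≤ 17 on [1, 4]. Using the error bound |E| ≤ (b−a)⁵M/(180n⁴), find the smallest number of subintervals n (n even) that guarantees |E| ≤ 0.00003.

30

Need 4131/(180n⁴) ≤ 0.00003.
n⁴ ≥ 4131/(180·0.00003) = 765000 ⇒ n ≥ 29.5744, so the smallest even n is 30. (n must be even for Simpson's rule.)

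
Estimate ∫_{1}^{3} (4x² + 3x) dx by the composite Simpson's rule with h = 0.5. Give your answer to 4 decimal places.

h = (3 − 1)/4 = 0.5.
Nodes x₀,…,x₄ = 1, 1.5, 2, 2.5, 3.
f(x) = 4x² + 3x: f₀=7, f₁=13.5, f₂=22, f₃=32.5, f₄=45.
(h/3)·[f₀ + 4f₁ + 2f₂ + 4f₃ + f₄] = 0.166667·(280) = 46.6667.

46.6667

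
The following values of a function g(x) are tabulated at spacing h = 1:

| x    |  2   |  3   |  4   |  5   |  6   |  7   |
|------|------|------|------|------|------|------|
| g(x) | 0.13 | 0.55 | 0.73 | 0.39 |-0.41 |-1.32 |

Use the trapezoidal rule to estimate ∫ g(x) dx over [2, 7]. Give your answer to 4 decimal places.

h = 1, n = 5.
(h/2)·[y₀ + 2y₁ + 2y₂ + 2y₃ + 2y₄ + y₅] = 0.5·(1.33) = 0.6650.

0.6650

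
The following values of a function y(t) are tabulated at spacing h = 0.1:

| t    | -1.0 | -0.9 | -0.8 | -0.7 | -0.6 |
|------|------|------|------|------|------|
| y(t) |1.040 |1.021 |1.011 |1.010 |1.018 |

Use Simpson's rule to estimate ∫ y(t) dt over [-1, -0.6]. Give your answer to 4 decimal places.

0.4068

h = 0.1, n = 4.
(h/3)·[y₀ + 4y₁ + 2y₂ + 4y₃ + y₄] = 0.033333·(12.204) = 0.4068.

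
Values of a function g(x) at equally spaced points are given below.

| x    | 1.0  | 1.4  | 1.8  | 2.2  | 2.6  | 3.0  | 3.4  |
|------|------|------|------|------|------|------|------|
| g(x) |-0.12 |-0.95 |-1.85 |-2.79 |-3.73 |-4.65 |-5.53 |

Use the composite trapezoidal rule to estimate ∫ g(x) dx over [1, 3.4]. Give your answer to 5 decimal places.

-6.71800

h = 0.4, n = 6.
(h/2)·[y₀ + 2y₁ + 2y₂ + 2y₃ + 2y₄ + 2y₅ + y₆] = 0.2·(-33.59) = -6.71800.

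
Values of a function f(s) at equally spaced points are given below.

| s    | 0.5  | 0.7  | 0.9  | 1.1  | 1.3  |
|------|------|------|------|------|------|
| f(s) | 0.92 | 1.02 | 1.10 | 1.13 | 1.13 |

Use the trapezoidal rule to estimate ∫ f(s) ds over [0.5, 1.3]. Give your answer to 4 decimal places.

0.8550

h = 0.2, n = 4.
(h/2)·[y₀ + 2y₁ + 2y₂ + 2y₃ + y₄] = 0.1·(8.55) = 0.8550.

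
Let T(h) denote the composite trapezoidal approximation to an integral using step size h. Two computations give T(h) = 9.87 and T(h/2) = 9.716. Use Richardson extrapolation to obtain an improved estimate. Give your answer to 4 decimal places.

R = (4·T(h/2) − T(h)) / 3 = (4·9.716 − 9.87)/3 = (28.994)/3 = 9.6647.

9.6647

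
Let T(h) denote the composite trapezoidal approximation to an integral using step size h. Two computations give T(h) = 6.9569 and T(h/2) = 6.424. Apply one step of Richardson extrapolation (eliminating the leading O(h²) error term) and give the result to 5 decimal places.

R = (4·T(h/2) − T(h)) / 3 = (4·6.424 − 6.9569)/3 = (18.7391)/3 = 6.24637.

6.24637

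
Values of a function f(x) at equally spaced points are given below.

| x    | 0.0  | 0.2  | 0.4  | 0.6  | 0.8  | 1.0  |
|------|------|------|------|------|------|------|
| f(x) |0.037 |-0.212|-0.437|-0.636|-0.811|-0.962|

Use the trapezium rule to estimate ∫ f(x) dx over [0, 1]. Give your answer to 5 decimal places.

h = 0.2, n = 5.
(h/2)·[y₀ + 2y₁ + 2y₂ + 2y₃ + 2y₄ + y₅] = 0.1·(-5.117) = -0.51170.

-0.51170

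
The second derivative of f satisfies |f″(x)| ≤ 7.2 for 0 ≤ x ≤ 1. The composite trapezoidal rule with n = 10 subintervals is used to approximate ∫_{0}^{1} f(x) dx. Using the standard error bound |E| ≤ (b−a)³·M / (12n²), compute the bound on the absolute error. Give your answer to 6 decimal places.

|E| ≤ (1)³·7.2 / (12·10²) = 7.2/1200 = 0.006000.

0.006000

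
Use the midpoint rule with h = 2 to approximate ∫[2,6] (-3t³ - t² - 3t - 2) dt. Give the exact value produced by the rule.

-1036

h = (6 − 2)/2 = 2.
Midpoints m₁,…,m₂ = 3, 5.
f(m₁)=-101, f(m₂)=-417.
h·[f(m₁) + f(m₂)] = 2·(-518) = -1036.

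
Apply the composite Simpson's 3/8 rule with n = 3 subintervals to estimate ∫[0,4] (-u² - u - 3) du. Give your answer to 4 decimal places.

h = (4 − 0)/3 = 1.333333.
Nodes u₀,…,u₃ = 0, 1.333333, 2.666667, 4.
f(u) = -u² - u - 3: f₀=-3, f₁=-6.111111, f₂=-12.777778, f₃=-23.
(3h/8)·[f₀ + 3f₁ + 3f₂ + f₃] = 0.5·(-82.666667) = -41.3333.

-41.3333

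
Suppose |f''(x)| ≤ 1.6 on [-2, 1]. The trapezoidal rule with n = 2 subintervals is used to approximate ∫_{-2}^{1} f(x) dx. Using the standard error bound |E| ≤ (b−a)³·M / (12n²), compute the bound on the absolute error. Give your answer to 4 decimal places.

|E| ≤ (3)³·1.6 / (12·2²) = 43.2/48 = 0.9000.

0.9000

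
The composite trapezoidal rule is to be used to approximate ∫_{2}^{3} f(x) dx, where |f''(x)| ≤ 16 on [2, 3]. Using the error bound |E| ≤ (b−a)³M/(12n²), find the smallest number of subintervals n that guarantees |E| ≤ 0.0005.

52

Need 16/(12n²) ≤ 0.0005.
n² ≥ 16/(12·0.0005) = 2666.67 ⇒ n ≥ 51.6398, so the smallest n is 52.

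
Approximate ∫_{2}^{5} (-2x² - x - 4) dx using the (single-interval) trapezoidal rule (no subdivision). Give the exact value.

T = (b−a)/2 · [f(2) + f(5)] = 1.5·[(-14) + (-59)] = -109.5.

-109.5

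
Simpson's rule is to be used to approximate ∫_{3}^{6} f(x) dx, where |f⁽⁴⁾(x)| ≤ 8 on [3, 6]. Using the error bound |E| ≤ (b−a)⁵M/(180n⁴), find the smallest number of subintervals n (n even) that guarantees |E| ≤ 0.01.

Need 1944/(180n⁴) ≤ 0.01.
n⁴ ≥ 1944/(180·0.01) = 1080 ⇒ n ≥ 5.7327, so the smallest even n is 6. (n must be even for Simpson's rule.)

6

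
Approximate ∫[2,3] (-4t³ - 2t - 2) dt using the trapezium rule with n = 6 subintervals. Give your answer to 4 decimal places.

h = (3 − 2)/6 = 0.166667.
Nodes t₀,…,t₆ = 2, 2.166667, 2.333333, 2.5, 2.666667, 2.833333, 3.
f(t) = -4t³ - 2t - 2: f₀=-38, f₁=-47.018519, f₂=-57.481481, f₃=-69.5, f₄=-83.185185, f₅=-98.648148, f₆=-116.
(h/2)·[f₀ + 2f₁ + 2f₂ + 2f₃ + 2f₄ + 2f₅ + f₆] = 0.083333·(-865.666667) = -72.1389.

-72.1389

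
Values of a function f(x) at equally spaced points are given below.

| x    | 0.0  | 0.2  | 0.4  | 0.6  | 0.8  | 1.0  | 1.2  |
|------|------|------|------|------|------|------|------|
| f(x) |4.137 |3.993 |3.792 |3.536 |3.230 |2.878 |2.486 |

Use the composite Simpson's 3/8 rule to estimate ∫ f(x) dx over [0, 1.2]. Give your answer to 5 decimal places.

4.15305

h = 0.2, n = 6.
(3h/8)·[y₀ + 3y₁ + 3y₂ + 2y₃ + 3y₄ + 3y₅ + y₆] = 0.075·(55.374) = 4.15305.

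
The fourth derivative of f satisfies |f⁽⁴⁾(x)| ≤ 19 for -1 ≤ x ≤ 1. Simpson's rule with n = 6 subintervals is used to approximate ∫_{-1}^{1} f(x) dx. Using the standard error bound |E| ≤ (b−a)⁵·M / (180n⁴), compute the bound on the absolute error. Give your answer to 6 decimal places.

0.002606

|E| ≤ (2)⁵·19 / (180·6⁴) = 608/233280 = 0.002606.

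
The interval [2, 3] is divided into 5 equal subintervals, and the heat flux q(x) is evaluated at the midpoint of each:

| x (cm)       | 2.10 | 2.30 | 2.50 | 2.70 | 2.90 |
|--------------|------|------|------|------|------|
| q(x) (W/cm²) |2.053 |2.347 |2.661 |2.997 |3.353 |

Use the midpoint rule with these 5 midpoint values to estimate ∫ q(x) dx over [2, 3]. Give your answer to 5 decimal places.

h = 0.2, n = 5.
h·[y(m₁) + y(m₂) + y(m₃) + y(m₄) + y(m₅)] = 0.2·(13.411) = 2.68220.

2.68220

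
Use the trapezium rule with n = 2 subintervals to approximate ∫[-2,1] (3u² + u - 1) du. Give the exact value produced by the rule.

h = (1 − (-2))/2 = 1.5.
Nodes u₀,…,u₂ = -2, -0.5, 1.
f(u) = 3u² + u - 1: f₀=9, f₁=-0.75, f₂=3.
(h/2)·[f₀ + 2f₁ + f₂] = 0.75·(10.5) = 7.875.

7.875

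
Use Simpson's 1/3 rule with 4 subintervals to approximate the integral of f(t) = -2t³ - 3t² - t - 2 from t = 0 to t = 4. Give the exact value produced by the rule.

h = (4 − 0)/4 = 1.
Nodes t₀,…,t₄ = 0, 1, 2, 3, 4.
f(t) = -2t³ - 3t² - t - 2: f₀=-2, f₁=-8, f₂=-32, f₃=-86, f₄=-182.
(h/3)·[f₀ + 4f₁ + 2f₂ + 4f₃ + f₄] = 0.333333·(-624) = -208.

-208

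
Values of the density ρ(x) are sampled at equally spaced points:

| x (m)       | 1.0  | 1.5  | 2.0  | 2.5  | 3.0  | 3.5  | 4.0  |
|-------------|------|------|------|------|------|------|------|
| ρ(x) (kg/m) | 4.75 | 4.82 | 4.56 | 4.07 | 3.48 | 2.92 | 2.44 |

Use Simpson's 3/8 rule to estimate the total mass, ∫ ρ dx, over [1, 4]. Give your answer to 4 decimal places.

11.7506

h = 0.5, n = 6.
(3h/8)·[y₀ + 3y₁ + 3y₂ + 2y₃ + 3y₄ + 3y₅ + y₆] = 0.1875·(62.67) = 11.7506.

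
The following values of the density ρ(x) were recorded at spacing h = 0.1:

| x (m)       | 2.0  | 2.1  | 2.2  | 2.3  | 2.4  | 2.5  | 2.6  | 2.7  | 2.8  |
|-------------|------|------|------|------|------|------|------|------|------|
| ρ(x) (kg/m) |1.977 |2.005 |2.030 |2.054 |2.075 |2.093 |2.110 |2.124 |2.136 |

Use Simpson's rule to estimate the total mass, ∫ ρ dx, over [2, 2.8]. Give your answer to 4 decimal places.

1.6549

h = 0.1, n = 8.
(h/3)·[y₀ + 4y₁ + 2y₂ + 4y₃ + 2y₄ + 4y₅ + 2y₆ + 4y₇ + y₈] = 0.033333·(49.647) = 1.6549.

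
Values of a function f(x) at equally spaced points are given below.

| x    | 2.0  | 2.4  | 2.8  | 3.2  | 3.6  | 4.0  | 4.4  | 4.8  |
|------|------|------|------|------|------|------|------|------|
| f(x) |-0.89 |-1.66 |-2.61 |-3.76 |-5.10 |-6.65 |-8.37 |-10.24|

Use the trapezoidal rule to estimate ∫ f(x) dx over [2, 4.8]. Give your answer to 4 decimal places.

h = 0.4, n = 7.
(h/2)·[y₀ + 2y₁ + 2y₂ + 2y₃ + 2y₄ + 2y₅ + 2y₆ + y₇] = 0.2·(-67.43) = -13.4860.

-13.4860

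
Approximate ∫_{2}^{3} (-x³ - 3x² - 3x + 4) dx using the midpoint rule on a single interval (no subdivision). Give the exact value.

-37.875

M = (b−a)·f(2.5) = 1·(-37.875) = -37.875.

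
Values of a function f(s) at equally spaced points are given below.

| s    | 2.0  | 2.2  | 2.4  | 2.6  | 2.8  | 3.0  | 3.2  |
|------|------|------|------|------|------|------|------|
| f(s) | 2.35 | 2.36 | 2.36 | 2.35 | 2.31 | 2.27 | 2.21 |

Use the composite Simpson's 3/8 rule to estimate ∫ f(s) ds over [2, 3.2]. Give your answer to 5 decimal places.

h = 0.2, n = 6.
(3h/8)·[y₀ + 3y₁ + 3y₂ + 2y₃ + 3y₄ + 3y₅ + y₆] = 0.075·(37.16) = 2.78700.

2.78700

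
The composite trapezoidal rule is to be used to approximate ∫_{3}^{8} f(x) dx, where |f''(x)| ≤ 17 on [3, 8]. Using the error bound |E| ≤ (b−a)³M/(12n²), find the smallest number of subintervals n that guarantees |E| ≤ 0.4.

22

Need 2125/(12n²) ≤ 0.4.
n² ≥ 2125/(12·0.4) = 442.708 ⇒ n ≥ 21.0406, so the smallest n is 22.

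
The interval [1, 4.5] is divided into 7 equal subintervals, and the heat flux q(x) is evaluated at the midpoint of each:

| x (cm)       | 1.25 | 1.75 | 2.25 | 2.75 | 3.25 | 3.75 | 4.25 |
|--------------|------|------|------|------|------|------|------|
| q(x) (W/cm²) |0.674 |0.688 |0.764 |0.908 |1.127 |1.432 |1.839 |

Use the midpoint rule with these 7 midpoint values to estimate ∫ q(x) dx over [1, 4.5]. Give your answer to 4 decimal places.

3.7160

h = 0.5, n = 7.
h·[y(m₁) + y(m₂) + y(m₃) + y(m₄) + y(m₅) + y(m₆) + y(m₇)] = 0.5·(7.432) = 3.7160.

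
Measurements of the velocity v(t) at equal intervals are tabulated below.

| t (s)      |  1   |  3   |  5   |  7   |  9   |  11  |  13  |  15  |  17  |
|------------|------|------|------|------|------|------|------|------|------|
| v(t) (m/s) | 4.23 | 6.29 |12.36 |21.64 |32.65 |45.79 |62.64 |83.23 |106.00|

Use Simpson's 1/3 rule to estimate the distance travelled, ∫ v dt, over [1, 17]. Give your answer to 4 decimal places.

h = 2, n = 8.
(h/3)·[y₀ + 4y₁ + 2y₂ + 4y₃ + 2y₄ + 4y₅ + 2y₆ + 4y₇ + y₈] = 0.666667·(953.33) = 635.5533.

635.5533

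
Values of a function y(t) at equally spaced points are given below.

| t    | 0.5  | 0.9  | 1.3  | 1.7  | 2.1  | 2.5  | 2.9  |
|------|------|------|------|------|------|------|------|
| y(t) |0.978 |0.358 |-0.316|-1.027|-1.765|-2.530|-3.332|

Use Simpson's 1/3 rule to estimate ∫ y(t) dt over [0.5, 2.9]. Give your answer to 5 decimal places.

h = 0.4, n = 6.
(h/3)·[y₀ + 4y₁ + 2y₂ + 4y₃ + 2y₄ + 4y₅ + y₆] = 0.133333·(-19.312) = -2.57493.

-2.57493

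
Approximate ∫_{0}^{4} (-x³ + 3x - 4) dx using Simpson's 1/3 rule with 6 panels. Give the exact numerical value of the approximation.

-56

h = (4 − 0)/6 = 0.666667.
Nodes x₀,…,x₆ = 0, 0.666667, 1.333333, 2, 2.666667, 3.333333, 4.
f(x) = -x³ + 3x - 4: f₀=-4, f₁=-2.296296, f₂=-2.370370, f₃=-6, f₄=-14.962963, f₅=-31.037037, f₆=-56.
(h/3)·[f₀ + 4f₁ + 2f₂ + 4f₃ + 2f₄ + 4f₅ + f₆] = 0.222222·(-252) = -56.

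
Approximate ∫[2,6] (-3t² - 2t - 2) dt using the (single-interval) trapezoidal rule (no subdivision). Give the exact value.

-280

T = (b−a)/2 · [f(2) + f(6)] = 2·[(-18) + (-122)] = -280.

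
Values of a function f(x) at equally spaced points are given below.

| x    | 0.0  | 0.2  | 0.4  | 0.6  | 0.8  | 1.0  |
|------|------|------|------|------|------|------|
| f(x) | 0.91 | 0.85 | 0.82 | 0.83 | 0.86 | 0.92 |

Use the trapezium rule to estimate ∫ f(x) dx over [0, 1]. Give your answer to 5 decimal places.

h = 0.2, n = 5.
(h/2)·[y₀ + 2y₁ + 2y₂ + 2y₃ + 2y₄ + y₅] = 0.1·(8.55) = 0.85500.

0.85500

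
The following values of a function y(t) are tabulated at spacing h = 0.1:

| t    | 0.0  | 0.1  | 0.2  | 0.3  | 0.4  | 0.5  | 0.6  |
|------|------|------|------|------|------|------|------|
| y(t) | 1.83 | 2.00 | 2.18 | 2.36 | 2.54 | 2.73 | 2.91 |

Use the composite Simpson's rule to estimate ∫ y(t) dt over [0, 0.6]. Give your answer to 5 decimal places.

1.41800

h = 0.1, n = 6.
(h/3)·[y₀ + 4y₁ + 2y₂ + 4y₃ + 2y₄ + 4y₅ + y₆] = 0.033333·(42.54) = 1.41800.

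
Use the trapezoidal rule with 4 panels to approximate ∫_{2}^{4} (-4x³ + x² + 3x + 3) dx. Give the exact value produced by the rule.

h = (4 − 2)/4 = 0.5.
Nodes x₀,…,x₄ = 2, 2.5, 3, 3.5, 4.
f(x) = -4x³ + x² + 3x + 3: f₀=-19, f₁=-45.75, f₂=-87, f₃=-145.75, f₄=-225.
(h/2)·[f₀ + 2f₁ + 2f₂ + 2f₃ + f₄] = 0.25·(-801) = -200.25.

-200.25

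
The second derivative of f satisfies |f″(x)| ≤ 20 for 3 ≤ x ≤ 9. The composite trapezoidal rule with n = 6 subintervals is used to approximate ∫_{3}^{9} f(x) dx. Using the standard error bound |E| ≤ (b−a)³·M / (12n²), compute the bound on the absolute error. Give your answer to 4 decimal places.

10.0000

|E| ≤ (6)³·20 / (12·6²) = 4320/432 = 10.0000.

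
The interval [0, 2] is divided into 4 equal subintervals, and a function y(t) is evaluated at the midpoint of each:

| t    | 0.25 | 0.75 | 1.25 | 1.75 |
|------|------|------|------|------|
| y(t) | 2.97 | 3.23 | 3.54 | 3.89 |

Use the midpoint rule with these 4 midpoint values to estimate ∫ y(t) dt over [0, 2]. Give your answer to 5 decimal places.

6.81500

h = 0.5, n = 4.
h·[y(m₁) + y(m₂) + y(m₃) + y(m₄)] = 0.5·(13.63) = 6.81500.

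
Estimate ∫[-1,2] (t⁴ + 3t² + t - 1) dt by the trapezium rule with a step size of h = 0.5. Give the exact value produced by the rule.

h = (2 − (-1))/6 = 0.5.
Nodes t₀,…,t₆ = -1, -0.5, 0, 0.5, 1, 1.5, 2.
f(t) = t⁴ + 3t² + t - 1: f₀=2, f₁=-0.6875, f₂=-1, f₃=0.3125, f₄=4, f₅=12.3125, f₆=29.
(h/2)·[f₀ + 2f₁ + 2f₂ + 2f₃ + 2f₄ + 2f₅ + f₆] = 0.25·(60.875) = 15.21875.

15.21875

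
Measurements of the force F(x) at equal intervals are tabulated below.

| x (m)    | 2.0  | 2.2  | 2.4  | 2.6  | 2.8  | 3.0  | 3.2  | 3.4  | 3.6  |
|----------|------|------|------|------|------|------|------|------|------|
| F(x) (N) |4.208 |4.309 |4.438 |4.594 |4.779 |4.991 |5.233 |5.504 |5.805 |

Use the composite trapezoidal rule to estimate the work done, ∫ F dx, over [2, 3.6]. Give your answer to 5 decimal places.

7.77090

h = 0.2, n = 8.
(h/2)·[y₀ + 2y₁ + 2y₂ + 2y₃ + 2y₄ + 2y₅ + 2y₆ + 2y₇ + y₈] = 0.1·(77.709) = 7.77090.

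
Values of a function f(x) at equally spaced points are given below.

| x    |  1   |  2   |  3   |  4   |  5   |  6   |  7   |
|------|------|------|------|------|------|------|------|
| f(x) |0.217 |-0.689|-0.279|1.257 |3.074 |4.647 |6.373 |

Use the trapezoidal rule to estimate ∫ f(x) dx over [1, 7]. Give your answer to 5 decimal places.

11.30500

h = 1, n = 6.
(h/2)·[y₀ + 2y₁ + 2y₂ + 2y₃ + 2y₄ + 2y₅ + y₆] = 0.5·(22.610) = 11.30500.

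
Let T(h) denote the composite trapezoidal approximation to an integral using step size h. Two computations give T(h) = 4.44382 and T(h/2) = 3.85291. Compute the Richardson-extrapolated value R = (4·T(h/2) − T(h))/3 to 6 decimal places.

3.655940

R = (4·T(h/2) − T(h)) / 3 = (4·3.85291 − 4.44382)/3 = (10.96782)/3 = 3.655940.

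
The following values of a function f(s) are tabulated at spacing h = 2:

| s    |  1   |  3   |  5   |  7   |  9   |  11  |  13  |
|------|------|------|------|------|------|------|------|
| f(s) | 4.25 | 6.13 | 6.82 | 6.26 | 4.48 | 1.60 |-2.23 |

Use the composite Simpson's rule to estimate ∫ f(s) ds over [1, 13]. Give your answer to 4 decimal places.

h = 2, n = 6.
(h/3)·[y₀ + 4y₁ + 2y₂ + 4y₃ + 2y₄ + 4y₅ + y₆] = 0.666667·(80.58) = 53.7200.

53.7200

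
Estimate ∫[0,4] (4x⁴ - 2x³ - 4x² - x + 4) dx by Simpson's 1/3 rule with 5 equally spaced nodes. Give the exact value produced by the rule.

h = (4 − 0)/4 = 1.
Nodes x₀,…,x₄ = 0, 1, 2, 3, 4.
f(x) = 4x⁴ - 2x³ - 4x² - x + 4: f₀=4, f₁=1, f₂=34, f₃=235, f₄=832.
(h/3)·[f₀ + 4f₁ + 2f₂ + 4f₃ + f₄] = 0.333333·(1848) = 616.

616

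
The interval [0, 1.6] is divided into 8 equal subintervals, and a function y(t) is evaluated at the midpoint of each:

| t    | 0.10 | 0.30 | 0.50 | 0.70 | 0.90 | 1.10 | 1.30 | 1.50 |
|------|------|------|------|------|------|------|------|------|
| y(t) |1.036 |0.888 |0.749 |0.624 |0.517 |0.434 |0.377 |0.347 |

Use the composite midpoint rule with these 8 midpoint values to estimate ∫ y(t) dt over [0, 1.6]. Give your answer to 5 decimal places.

0.99440

h = 0.2, n = 8.
h·[y(m₁) + y(m₂) + y(m₃) + y(m₄) + y(m₅) + y(m₆) + y(m₇) + y(m₈)] = 0.2·(4.972) = 0.99440.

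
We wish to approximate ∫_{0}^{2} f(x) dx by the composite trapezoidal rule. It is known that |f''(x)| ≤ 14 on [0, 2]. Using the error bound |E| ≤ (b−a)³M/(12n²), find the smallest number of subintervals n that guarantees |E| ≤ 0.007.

37

Need 112/(12n²) ≤ 0.007.
n² ≥ 112/(12·0.007) = 1333.33 ⇒ n ≥ 36.5148, so the smallest n is 37.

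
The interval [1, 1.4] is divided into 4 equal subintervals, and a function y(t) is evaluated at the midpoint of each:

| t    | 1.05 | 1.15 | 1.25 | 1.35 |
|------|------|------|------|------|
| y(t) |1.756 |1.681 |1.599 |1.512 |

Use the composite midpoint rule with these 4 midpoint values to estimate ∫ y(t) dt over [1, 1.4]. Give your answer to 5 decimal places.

h = 0.1, n = 4.
h·[y(m₁) + y(m₂) + y(m₃) + y(m₄)] = 0.1·(6.548) = 0.65480.

0.65480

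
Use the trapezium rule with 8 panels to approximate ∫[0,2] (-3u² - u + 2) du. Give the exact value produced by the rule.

h = (2 − 0)/8 = 0.25.
Nodes u₀,…,u₈ = 0, 0.25, 0.5, 0.75, 1, 1.25, 1.5, 1.75, 2.
f(u) = -3u² - u + 2: f₀=2, f₁=1.5625, f₂=0.75, f₃=-0.4375, f₄=-2, f₅=-3.9375, f₆=-6.25, f₇=-8.9375, f₈=-12.
(h/2)·[f₀ + 2f₁ + 2f₂ + 2f₃ + 2f₄ + 2f₅ + 2f₆ + 2f₇ + f₈] = 0.125·(-48.5) = -6.0625.

-6.0625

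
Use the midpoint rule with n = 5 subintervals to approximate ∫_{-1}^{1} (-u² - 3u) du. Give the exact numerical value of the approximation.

-0.64

h = (1 − (-1))/5 = 0.4.
Midpoints m₁,…,m₅ = -0.8, -0.4, 0, 0.4, 0.8.
f(m₁)=1.76, f(m₂)=1.04, f(m₃)=0, f(m₄)=-1.36, f(m₅)=-3.04.
h·[f(m₁) + f(m₂) + f(m₃) + f(m₄) + f(m₅)] = 0.4·(-1.6) = -0.64.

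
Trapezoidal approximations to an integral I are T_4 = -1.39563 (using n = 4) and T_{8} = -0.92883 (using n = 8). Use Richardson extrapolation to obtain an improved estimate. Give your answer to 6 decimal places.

R = (4·T_{8} − T_4) / 3 = (4·(-0.92883) − (-1.39563))/3 = (-2.31969)/3 = -0.773230.

-0.773230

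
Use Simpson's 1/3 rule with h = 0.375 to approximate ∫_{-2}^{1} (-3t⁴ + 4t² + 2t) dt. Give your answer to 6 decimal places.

-10.823730

h = (1 − (-2))/8 = 0.375.
Nodes t₀,…,t₈ = -2, -1.625, -1.25, -0.875, -0.5, -0.125, 0.25, 0.625, 1.
f(t) = -3t⁴ + 4t² + 2t: f₀=-36, f₁=-13.606201171875, f₂=-3.57421875, f₃=-0.446044921875, f₄=-0.1875, f₅=-0.188232421875, f₆=0.73828125, f₇=2.354736328125, f₈=3.
(h/3)·[f₀ + 4f₁ + 2f₂ + 4f₃ + 2f₄ + 4f₅ + 2f₆ + 4f₇ + f₈] = 0.125·(-86.58984375) = -10.823730.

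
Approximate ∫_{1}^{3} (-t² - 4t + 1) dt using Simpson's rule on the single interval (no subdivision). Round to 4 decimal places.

S = (b−a)/6 · [f(1) + 4f(2) + f(3)] = 0.333333·[(-4) + 4·(-11) + (-20)] = -22.6667.

-22.6667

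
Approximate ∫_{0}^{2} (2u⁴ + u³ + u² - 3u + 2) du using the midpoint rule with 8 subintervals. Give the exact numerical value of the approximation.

17.2587890625

h = (2 − 0)/8 = 0.25.
Midpoints m₁,…,m₈ = 0.125, 0.375, 0.625, 0.875, 1.125, 1.375, 1.625, 1.875.
f(m₁)=1.64306640625, f(m₂)=1.10791015625, f(m₃)=1.06494140625, f(m₄)=1.98291015625, f(m₅)=4.51806640625, f(m₆)=9.51416015625, f(m₇)=18.00244140625, f(m₈)=31.20166015625.
h·[f(m₁) + f(m₂) + f(m₃) + f(m₄) + f(m₅) + f(m₆) + f(m₇) + f(m₈)] = 0.25·(69.03515625) = 17.2587890625.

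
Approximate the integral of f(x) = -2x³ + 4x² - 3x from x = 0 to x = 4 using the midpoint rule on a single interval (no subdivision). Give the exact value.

-24

M = (b−a)·f(2) = 4·(-6) = -24.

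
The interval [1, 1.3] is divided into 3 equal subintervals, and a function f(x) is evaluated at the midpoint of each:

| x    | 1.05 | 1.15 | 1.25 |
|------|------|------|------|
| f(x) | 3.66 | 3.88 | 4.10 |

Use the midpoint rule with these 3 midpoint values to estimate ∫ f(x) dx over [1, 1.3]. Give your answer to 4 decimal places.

h = 0.1, n = 3.
h·[y(m₁) + y(m₂) + y(m₃)] = 0.1·(11.64) = 1.1640.

1.1640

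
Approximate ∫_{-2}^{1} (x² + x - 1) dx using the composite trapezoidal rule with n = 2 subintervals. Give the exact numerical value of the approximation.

-0.375

h = (1 − (-2))/2 = 1.5.
Nodes x₀,…,x₂ = -2, -0.5, 1.
f(x) = x² + x - 1: f₀=1, f₁=-1.25, f₂=1.
(h/2)·[f₀ + 2f₁ + f₂] = 0.75·(-0.5) = -0.375.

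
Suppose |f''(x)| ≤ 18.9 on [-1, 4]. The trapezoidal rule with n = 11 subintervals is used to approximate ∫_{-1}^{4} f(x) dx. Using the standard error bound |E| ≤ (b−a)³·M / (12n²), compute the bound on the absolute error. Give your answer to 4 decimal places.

|E| ≤ (5)³·18.9 / (12·11²) = 2362.5/1452 = 1.6271.

1.6271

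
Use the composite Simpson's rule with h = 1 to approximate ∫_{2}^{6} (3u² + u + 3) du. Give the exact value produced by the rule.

236

h = (6 − 2)/4 = 1.
Nodes u₀,…,u₄ = 2, 3, 4, 5, 6.
f(u) = 3u² + u + 3: f₀=17, f₁=33, f₂=55, f₃=83, f₄=117.
(h/3)·[f₀ + 4f₁ + 2f₂ + 4f₃ + f₄] = 0.333333·(708) = 236.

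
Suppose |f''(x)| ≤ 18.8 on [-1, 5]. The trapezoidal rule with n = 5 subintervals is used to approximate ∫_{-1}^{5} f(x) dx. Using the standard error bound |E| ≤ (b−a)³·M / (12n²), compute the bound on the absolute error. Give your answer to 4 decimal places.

13.5360

|E| ≤ (6)³·18.8 / (12·5²) = 4060.8/300 = 13.5360.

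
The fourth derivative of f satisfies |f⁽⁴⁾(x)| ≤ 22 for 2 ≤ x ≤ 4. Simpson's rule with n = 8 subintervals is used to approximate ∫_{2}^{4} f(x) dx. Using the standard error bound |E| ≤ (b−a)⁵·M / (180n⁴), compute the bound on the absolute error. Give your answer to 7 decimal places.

|E| ≤ (2)⁵·22 / (180·8⁴) = 704/737280 = 0.0009549.

0.0009549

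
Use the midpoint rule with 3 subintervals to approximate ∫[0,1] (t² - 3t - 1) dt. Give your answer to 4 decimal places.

h = (1 − 0)/3 = 0.333333.
Midpoints m₁,…,m₃ = 0.166667, 0.5, 0.833333.
f(m₁)=-1.472222, f(m₂)=-2.25, f(m₃)=-2.805556.
h·[f(m₁) + f(m₂) + f(m₃)] = 0.333333·(-6.527778) = -2.1759.

-2.1759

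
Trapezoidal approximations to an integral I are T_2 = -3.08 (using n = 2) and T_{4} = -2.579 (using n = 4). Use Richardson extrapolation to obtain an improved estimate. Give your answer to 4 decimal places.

-2.4120

R = (4·T_{4} − T_2) / 3 = (4·(-2.579) − (-3.08))/3 = (-7.236)/3 = -2.4120.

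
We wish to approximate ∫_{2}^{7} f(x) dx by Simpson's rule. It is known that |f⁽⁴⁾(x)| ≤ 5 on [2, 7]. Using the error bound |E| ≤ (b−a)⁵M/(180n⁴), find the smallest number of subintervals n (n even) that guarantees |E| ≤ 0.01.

Need 15625/(180n⁴) ≤ 0.01.
n⁴ ≥ 15625/(180·0.01) = 8680.56 ⇒ n ≥ 9.6524, so the smallest even n is 10. (n must be even for Simpson's rule.)

10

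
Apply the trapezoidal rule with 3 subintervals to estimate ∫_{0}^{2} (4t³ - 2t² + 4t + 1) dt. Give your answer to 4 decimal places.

h = (2 − 0)/3 = 0.666667.
Nodes t₀,…,t₃ = 0, 0.666667, 1.333333, 2.
f(t) = 4t³ - 2t² + 4t + 1: f₀=1, f₁=3.962963, f₂=12.259259, f₃=33.
(h/2)·[f₀ + 2f₁ + 2f₂ + f₃] = 0.333333·(66.444444) = 22.1481.

22.1481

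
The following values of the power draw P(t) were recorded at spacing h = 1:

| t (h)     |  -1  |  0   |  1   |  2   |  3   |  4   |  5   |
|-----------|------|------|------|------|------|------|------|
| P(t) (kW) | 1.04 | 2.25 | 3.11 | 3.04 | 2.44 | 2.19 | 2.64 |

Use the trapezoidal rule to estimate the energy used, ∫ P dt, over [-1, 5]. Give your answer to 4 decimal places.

h = 1, n = 6.
(h/2)·[y₀ + 2y₁ + 2y₂ + 2y₃ + 2y₄ + 2y₅ + y₆] = 0.5·(29.74) = 14.8700.

14.8700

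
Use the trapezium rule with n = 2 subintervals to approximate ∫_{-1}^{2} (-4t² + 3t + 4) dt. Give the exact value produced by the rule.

0

h = (2 − (-1))/2 = 1.5.
Nodes t₀,…,t₂ = -1, 0.5, 2.
f(t) = -4t² + 3t + 4: f₀=-3, f₁=4.5, f₂=-6.
(h/2)·[f₀ + 2f₁ + f₂] = 0.75·(0) = 0.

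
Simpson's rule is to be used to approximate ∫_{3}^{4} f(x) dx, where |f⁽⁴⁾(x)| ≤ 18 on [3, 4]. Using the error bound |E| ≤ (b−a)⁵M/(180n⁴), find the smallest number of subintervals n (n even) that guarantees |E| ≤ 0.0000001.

Need 18/(180n⁴) ≤ 0.0000001.
n⁴ ≥ 18/(180·0.0000001) = 1e+06 ⇒ n ≥ 31.6228, so the smallest even n is 32. (n must be even for Simpson's rule.)

32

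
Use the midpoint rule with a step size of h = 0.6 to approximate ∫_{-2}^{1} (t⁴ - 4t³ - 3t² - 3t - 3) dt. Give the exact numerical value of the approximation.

h = (1 − (-2))/5 = 0.6.
Midpoints m₁,…,m₅ = -1.7, -1.1, -0.5, 0.1, 0.7.
f(m₁)=21.4341, f(m₂)=3.4581, f(m₃)=-1.6875, f(m₄)=-3.3339, f(m₅)=-7.7019.
h·[f(m₁) + f(m₂) + f(m₃) + f(m₄) + f(m₅)] = 0.6·(12.1689) = 7.30134.

7.30134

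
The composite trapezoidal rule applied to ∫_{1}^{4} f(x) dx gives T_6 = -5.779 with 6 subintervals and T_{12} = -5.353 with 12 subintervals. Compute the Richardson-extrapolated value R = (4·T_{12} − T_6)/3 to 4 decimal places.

R = (4·T_{12} − T_6) / 3 = (4·(-5.353) − (-5.779))/3 = (-15.633)/3 = -5.2110.

-5.2110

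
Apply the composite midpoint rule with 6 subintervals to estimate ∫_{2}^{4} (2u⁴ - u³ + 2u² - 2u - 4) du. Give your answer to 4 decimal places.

h = (4 − 2)/6 = 0.333333.
Midpoints m₁,…,m₆ = 2.166667, 2.5, 2.833333, 3.166667, 3.5, 3.833333.
f(m₁)=34.959877, f(m₂)=66, f(m₃)=112.533951, f(m₄)=179.080247, f(m₅)=270.75, f(m₆)=393.246914.
h·[f(m₁) + f(m₂) + f(m₃) + f(m₄) + f(m₅) + f(m₆)] = 0.333333·(1056.570988) = 352.1903.

352.1903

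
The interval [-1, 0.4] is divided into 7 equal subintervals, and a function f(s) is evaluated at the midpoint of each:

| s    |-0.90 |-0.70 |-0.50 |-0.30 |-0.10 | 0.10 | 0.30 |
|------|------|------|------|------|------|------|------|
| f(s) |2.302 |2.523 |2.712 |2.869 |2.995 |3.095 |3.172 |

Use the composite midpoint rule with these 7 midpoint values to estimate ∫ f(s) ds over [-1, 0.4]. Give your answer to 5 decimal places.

3.93360

h = 0.2, n = 7.
h·[y(m₁) + y(m₂) + y(m₃) + y(m₄) + y(m₅) + y(m₆) + y(m₇)] = 0.2·(19.668) = 3.93360.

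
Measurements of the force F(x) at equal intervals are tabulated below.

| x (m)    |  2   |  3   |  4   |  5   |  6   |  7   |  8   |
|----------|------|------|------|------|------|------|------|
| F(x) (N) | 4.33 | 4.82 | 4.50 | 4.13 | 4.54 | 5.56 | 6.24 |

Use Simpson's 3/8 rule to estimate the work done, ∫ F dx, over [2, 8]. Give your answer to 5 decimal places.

h = 1, n = 6.
(3h/8)·[y₀ + 3y₁ + 3y₂ + 2y₃ + 3y₄ + 3y₅ + y₆] = 0.375·(77.09) = 28.90875.

28.90875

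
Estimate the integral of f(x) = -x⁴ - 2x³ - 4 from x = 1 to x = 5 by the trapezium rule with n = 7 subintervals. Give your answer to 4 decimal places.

-970.2007

h = (5 − 1)/7 = 0.571429.
Nodes x₀,…,x₇ = 1, 1.571429, 2.142857, 2.714286, 3.285714, 3.857143, 4.428571, 5.
f(x) = -x⁴ - 2x³ - 4: f₀=-7, f₁=-17.858809, f₂=-44.764265, f₃=-98.271970, f₄=-191.496460, f₅=-340.111204, f₆=-562.348605, f₇=-879.
(h/2)·[f₀ + 2f₁ + 2f₂ + 2f₃ + 2f₄ + 2f₅ + 2f₆ + f₇] = 0.285714·(-3395.702624) = -970.2007.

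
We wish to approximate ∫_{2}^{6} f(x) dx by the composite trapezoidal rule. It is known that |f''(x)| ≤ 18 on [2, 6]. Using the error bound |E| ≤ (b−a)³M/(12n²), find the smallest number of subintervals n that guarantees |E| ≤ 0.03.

Need 1152/(12n²) ≤ 0.03.
n² ≥ 1152/(12·0.03) = 3200 ⇒ n ≥ 56.5685, so the smallest n is 57.

57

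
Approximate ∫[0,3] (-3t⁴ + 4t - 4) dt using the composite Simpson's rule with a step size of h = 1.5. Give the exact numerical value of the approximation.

h = (3 − 0)/2 = 1.5.
Nodes t₀,…,t₂ = 0, 1.5, 3.
f(t) = -3t⁴ + 4t - 4: f₀=-4, f₁=-13.1875, f₂=-235.
(h/3)·[f₀ + 4f₁ + f₂] = 0.5·(-291.75) = -145.875.

-145.875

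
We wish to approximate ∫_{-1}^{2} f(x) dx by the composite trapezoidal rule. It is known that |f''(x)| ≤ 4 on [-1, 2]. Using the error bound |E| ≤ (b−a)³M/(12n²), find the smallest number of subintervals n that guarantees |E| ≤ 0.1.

Need 108/(12n²) ≤ 0.1.
n² ≥ 108/(12·0.1) = 90 ⇒ n ≥ 9.4868, so the smallest n is 10.

10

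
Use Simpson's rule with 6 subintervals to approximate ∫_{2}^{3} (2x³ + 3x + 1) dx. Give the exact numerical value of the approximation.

h = (3 − 2)/6 = 0.166667.
Nodes x₀,…,x₆ = 2, 2.166667, 2.333333, 2.5, 2.666667, 2.833333, 3.
f(x) = 2x³ + 3x + 1: f₀=23, f₁=27.842593, f₂=33.407407, f₃=39.75, f₄=46.925926, f₅=54.990741, f₆=64.
(h/3)·[f₀ + 4f₁ + 2f₂ + 4f₃ + 2f₄ + 4f₅ + f₆] = 0.055556·(738) = 41.

41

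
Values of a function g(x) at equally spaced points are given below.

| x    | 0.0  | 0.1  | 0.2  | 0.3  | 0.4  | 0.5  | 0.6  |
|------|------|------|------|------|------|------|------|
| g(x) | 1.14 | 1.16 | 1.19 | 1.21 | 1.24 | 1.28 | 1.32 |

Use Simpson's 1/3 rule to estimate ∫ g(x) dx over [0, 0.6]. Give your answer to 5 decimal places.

0.73067

h = 0.1, n = 6.
(h/3)·[y₀ + 4y₁ + 2y₂ + 4y₃ + 2y₄ + 4y₅ + y₆] = 0.033333·(21.92) = 0.73067.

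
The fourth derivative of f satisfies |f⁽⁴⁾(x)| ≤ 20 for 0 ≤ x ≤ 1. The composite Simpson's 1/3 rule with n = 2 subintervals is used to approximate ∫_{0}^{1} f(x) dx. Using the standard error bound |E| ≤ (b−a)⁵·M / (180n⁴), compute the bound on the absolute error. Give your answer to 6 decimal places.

|E| ≤ (1)⁵·20 / (180·2⁴) = 20/2880 = 0.006944.

0.006944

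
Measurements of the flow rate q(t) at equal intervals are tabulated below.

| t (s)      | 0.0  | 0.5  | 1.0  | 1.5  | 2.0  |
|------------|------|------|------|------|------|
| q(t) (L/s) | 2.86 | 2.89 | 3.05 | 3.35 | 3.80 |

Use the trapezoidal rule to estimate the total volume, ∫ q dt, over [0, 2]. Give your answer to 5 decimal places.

6.31000

h = 0.5, n = 4.
(h/2)·[y₀ + 2y₁ + 2y₂ + 2y₃ + y₄] = 0.25·(25.24) = 6.31000.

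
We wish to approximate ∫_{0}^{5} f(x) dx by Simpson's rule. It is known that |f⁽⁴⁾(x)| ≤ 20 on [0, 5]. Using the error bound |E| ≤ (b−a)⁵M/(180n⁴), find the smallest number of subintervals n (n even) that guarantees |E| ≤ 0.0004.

32

Need 62500/(180n⁴) ≤ 0.0004.
n⁴ ≥ 62500/(180·0.0004) = 868056 ⇒ n ≥ 30.5237, so the smallest even n is 32. (n must be even for Simpson's rule.)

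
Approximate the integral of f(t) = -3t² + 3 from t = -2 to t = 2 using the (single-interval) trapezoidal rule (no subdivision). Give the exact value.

T = (b−a)/2 · [f(-2) + f(2)] = 2·[(-9) + (-9)] = -36.

-36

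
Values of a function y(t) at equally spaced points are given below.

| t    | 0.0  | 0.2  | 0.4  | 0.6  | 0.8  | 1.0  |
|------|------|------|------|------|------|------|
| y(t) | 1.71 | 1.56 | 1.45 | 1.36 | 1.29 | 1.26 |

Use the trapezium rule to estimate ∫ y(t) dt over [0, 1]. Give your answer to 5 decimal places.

h = 0.2, n = 5.
(h/2)·[y₀ + 2y₁ + 2y₂ + 2y₃ + 2y₄ + y₅] = 0.1·(14.29) = 1.42900.

1.42900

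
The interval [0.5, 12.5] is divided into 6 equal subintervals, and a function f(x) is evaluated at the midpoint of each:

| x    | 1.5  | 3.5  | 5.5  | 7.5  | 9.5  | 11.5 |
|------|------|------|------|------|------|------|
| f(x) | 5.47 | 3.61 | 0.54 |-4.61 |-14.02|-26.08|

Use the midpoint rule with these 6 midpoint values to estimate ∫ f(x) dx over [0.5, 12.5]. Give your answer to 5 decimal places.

-70.18000

h = 2, n = 6.
h·[y(m₁) + y(m₂) + y(m₃) + y(m₄) + y(m₅) + y(m₆)] = 2·(-35.09) = -70.18000.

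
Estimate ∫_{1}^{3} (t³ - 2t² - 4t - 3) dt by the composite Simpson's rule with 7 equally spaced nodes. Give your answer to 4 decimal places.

h = (3 − 1)/6 = 0.333333.
Nodes t₀,…,t₆ = 1, 1.333333, 1.666667, 2, 2.333333, 2.666667, 3.
f(t) = t³ - 2t² - 4t - 3: f₀=-8, f₁=-9.518519, f₂=-10.592593, f₃=-11, f₄=-10.518519, f₅=-8.925926, f₆=-6.
(h/3)·[f₀ + 4f₁ + 2f₂ + 4f₃ + 2f₄ + 4f₅ + f₆] = 0.111111·(-174) = -19.3333.

-19.3333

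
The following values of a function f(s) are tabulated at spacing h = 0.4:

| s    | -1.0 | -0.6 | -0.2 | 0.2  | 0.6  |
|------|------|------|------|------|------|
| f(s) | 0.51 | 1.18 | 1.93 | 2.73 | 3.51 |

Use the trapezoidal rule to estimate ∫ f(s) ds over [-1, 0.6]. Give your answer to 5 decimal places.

3.14000

h = 0.4, n = 4.
(h/2)·[y₀ + 2y₁ + 2y₂ + 2y₃ + y₄] = 0.2·(15.70) = 3.14000.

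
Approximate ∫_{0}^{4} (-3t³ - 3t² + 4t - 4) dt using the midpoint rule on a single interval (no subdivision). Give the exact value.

-128

M = (b−a)·f(2) = 4·(-32) = -128.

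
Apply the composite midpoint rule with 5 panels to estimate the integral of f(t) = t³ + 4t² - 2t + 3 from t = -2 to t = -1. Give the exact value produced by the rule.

h = (-1 − (-2))/5 = 0.2.
Midpoints m₁,…,m₅ = -1.9, -1.7, -1.5, -1.3, -1.1.
f(m₁)=14.381, f(m₂)=13.047, f(m₃)=11.625, f(m₄)=10.163, f(m₅)=8.709.
h·[f(m₁) + f(m₂) + f(m₃) + f(m₄) + f(m₅)] = 0.2·(57.925) = 11.585.

11.585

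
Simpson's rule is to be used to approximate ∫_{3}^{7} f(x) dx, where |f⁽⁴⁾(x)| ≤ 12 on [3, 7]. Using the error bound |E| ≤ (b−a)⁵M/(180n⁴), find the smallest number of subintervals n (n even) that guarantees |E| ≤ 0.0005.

20

Need 12288/(180n⁴) ≤ 0.0005.
n⁴ ≥ 12288/(180·0.0005) = 136533 ⇒ n ≥ 19.2225, so the smallest even n is 20. (n must be even for Simpson's rule.)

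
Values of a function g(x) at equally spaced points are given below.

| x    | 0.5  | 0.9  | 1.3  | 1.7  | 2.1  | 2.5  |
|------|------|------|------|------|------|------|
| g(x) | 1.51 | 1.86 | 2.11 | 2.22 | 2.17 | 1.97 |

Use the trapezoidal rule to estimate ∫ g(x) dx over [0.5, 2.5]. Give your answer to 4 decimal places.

h = 0.4, n = 5.
(h/2)·[y₀ + 2y₁ + 2y₂ + 2y₃ + 2y₄ + y₅] = 0.2·(20.20) = 4.0400.

4.0400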